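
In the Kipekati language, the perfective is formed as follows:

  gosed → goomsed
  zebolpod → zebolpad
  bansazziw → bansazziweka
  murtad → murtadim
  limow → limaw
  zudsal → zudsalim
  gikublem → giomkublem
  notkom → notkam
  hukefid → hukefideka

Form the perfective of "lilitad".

lilitadim

"lilitad" has last vowel 'a'. The stems whose last vowel is 'a' (murtad → murtadim, zudsal → zudsalim) add -im.
The other patterns: stems whose last vowel is 'e' insert -om- after the first vowel; stems whose last vowel is 'o' change the last vowel to 'a'; stems whose last vowel is 'i' add -eka.
So lilitad → lilitadim.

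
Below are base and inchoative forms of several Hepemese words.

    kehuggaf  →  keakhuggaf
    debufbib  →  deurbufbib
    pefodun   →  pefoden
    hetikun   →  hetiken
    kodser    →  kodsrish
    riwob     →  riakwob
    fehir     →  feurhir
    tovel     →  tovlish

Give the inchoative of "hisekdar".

"hisekdar" has last vowel 'a'. The one such stem in the data (kehuggaf → keakhuggaf) inserts -ak- after the first vowel (as does riwob), so the same rule applies.
The other patterns: stems whose last vowel is 'i' insert -ur- after the first vowel; stems whose last vowel is 'e' delete the last vowel and add -ish; stems whose last vowel is 'u' change the last vowel to 'e'.
So hisekdar → hiaksekdar.

hiaksekdar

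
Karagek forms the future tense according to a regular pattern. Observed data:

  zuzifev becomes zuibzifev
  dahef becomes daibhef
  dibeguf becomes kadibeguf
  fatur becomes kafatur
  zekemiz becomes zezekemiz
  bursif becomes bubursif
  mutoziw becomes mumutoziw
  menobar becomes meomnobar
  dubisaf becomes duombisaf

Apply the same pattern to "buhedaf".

buomhedaf

"buhedaf" has last vowel 'a'. The stems whose last vowel is 'a' (menobar → meomnobar, dubisaf → duombisaf) insert -om- after the first vowel.
The other patterns: stems whose last vowel is 'e' insert -ib- after the first vowel; stems whose last vowel is 'u' add the prefix ka-; stems whose last vowel is 'i' repeat the first consonant+vowel as a prefix.
So buhedaf → buomhedaf.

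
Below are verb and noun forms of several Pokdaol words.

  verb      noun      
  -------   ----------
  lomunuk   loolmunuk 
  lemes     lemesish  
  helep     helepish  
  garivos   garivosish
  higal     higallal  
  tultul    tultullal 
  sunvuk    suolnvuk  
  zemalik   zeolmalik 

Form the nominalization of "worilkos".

tultul and lomunuk both have last vowel 'u' yet inflect differently (tultullal, loolmunuk), so the last vowel is not what conditions the rule; the final letter is.
"worilkos" ends in -s. The stems ending in -s (lemes → lemesish, garivos → garivosish) add -ish.
The other patterns: stems ending in -l double the final consonant and add -al; stems ending in -k insert -ol- after the first vowel.
So worilkos → worilkosish.

worilkosish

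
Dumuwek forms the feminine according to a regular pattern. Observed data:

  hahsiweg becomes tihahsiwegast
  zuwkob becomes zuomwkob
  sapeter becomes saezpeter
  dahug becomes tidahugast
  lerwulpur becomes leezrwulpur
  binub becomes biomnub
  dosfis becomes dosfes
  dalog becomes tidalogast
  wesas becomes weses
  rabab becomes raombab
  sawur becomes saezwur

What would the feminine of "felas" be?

feles

rabab and wesas both have last vowel 'a' yet inflect differently (raombab, weses), so the last vowel is not what conditions the rule; the final letter is.
"felas" ends in -s. The stems ending in -s (wesas → weses, dosfis → dosfes) change the last vowel to 'e'.
So felas → feles.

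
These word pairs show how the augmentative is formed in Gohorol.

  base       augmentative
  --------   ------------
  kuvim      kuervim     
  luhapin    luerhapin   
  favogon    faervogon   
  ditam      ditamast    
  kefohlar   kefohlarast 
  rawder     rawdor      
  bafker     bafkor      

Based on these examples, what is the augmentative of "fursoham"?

"fursoham" has last vowel 'a'. The stems whose last vowel is 'a' (ditam → ditamast, kefohlar → kefohlarast) add -ast.
The other patterns: stems whose last vowel is 'i' or 'o' insert -er- after the first vowel; stems whose last vowel is 'e' change the last vowel to 'o'.
So fursoham → fursohamast.

fursohamast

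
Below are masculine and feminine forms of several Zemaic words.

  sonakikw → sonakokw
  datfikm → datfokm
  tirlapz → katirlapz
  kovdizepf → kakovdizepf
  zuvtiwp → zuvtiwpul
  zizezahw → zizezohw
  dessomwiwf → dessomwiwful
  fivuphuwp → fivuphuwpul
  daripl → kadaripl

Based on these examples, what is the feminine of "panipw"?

kapanipw

dessomwiwf and kovdizepf both end in -f yet inflect differently (dessomwiwful, kakovdizepf), so the final letter is not what conditions the rule; the second-to-last letter is.
"panipw" has second-to-last letter 'p'. The stems whose second-to-last letter is 'p' (daripl → kadaripl, kovdizepf → kakovdizepf, tirlapz → katirlapz) add the prefix ka-.
So panipw → kapanipw.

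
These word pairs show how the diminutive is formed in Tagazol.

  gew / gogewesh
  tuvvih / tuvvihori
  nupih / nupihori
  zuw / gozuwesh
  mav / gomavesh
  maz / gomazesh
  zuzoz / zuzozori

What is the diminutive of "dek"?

godekesh

zuzoz and maz both end in -z yet inflect differently (zuzozori, gomazesh), so the final letter is not what conditions the rule; the number of vowels is.
"dek" has 1 vowel. The stems with 1 vowel (mav → gomavesh, gew → gogewesh, zuw → gozuwesh) add go- … -esh around the stem.
The other pattern: stems with 2 vowels add -ori.
So dek → godekesh.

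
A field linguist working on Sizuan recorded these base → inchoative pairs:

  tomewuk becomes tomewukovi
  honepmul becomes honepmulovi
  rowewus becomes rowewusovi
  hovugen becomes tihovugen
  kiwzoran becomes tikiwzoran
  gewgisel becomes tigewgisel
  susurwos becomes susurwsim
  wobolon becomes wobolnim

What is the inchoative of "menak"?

honepmul and gewgisel both end in -l yet inflect differently (honepmulovi, tigewgisel), so the final letter is not what conditions the rule; the last vowel is.
"menak" has last vowel 'a'. The one such stem in the data (kiwzoran → tikiwzoran) adds the prefix ti-, so the same rule applies.
So menak → timenak.

timenak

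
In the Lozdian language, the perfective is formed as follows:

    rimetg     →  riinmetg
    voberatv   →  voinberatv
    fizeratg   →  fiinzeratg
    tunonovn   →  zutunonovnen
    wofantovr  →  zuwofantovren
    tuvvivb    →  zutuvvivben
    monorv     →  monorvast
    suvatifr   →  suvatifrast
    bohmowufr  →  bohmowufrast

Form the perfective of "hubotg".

"hubotg" has second-to-last letter 't'. The stems whose second-to-last letter is 't' (rimetg → riinmetg, voberatv → voinberatv, fizeratg → fiinzeratg) insert -in- after the first vowel.
The other patterns: stems whose second-to-last letter is 'v' add zu- … -en around the stem; stems whose second-to-last letter is 'f' or 'r' add -ast.
So hubotg → huinbotg.

huinbotg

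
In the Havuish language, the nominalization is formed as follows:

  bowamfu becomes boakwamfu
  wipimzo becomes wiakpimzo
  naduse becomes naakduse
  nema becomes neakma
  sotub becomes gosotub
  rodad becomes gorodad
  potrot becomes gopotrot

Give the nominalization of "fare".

faakre

bowamfu and sotub both have last vowel 'u' yet inflect differently (boakwamfu, gosotub), so the last vowel is not what conditions the rule; whether the stem ends in a vowel or a consonant is.
"fare" ends in a vowel. The stems ending in a vowel (bowamfu → boakwamfu, wipimzo → wiakpimzo, naduse → naakduse) insert -ak- after the first vowel.
The other pattern: stems ending in a consonant add the prefix go-.
So fare → faakre.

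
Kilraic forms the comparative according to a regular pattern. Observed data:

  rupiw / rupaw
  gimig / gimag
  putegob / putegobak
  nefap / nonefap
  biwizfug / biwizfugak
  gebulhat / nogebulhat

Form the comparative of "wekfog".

wekfogak

"wekfog" has last vowel 'o'. The one such stem in the data (putegob → putegobak) adds -ak, so the same rule applies.
So wekfog → wekfogak.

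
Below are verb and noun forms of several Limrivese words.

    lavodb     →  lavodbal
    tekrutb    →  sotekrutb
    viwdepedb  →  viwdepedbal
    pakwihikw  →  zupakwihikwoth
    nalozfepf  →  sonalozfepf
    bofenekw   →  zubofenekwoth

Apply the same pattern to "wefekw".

zuwefekwoth

viwdepedb and tekrutb both end in -b yet inflect differently (viwdepedbal, sotekrutb), so the final letter is not what conditions the rule; the second-to-last letter is.
"wefekw" has second-to-last letter 'k'. The stems whose second-to-last letter is 'k' (bofenekw → zubofenekwoth, pakwihikw → zupakwihikwoth) add zu- … -oth around the stem.
The other patterns: stems whose second-to-last letter is 'd' add -al; stems whose second-to-last letter is 'p' or 't' add the prefix so-.
So wefekw → zuwefekwoth.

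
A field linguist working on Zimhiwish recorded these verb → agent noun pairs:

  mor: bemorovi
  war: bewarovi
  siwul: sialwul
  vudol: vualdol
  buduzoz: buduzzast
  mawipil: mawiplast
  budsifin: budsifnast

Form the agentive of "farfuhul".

farfuhlast

siwul and mawipil both end in -l yet inflect differently (sialwul, mawiplast), so the final letter is not what conditions the rule; the number of vowels is.
"farfuhul" has 3 vowels. The stems with 3 vowels (buduzoz → buduzzast, mawipil → mawiplast, budsifin → budsifnast) delete the last vowel and add -ast.
So farfuhul → farfuhlast.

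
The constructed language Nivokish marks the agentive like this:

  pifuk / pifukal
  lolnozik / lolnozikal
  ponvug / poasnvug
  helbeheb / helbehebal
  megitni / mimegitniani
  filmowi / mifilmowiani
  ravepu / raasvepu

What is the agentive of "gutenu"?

guastenu

filmowi and lolnozik both have last vowel 'i' yet inflect differently (mifilmowiani, lolnozikal), so the last vowel is not what conditions the rule; the final letter is.
"gutenu" ends in -u. The one such stem in the data (ravepu → raasvepu) inserts -as- after the first vowel (as does ponvug), so the same rule applies.
So gutenu → guastenu.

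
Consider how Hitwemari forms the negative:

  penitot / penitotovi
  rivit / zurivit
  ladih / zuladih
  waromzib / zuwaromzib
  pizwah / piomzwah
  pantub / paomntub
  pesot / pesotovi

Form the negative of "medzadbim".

zumedzadbim

rivit and pesot both end in -t yet inflect differently (zurivit, pesotovi), so the final letter is not what conditions the rule; the last vowel is.
"medzadbim" has last vowel 'i'. The stems whose last vowel is 'i' (rivit → zurivit, waromzib → zuwaromzib, ladih → zuladih) add the prefix zu-.
The other patterns: stems whose last vowel is 'o' add -ovi; stems whose last vowel is 'a' or 'u' insert -om- after the first vowel.
So medzadbim → zumedzadbim.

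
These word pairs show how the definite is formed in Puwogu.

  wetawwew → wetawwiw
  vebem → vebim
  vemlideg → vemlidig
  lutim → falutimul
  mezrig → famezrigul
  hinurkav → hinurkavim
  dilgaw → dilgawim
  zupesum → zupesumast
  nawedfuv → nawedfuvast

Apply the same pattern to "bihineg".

"bihineg" has last vowel 'e'. The stems whose last vowel is 'e' (wetawwew → wetawwiw, vebem → vebim, vemlideg → vemlidig) change the last vowel to 'i'.
So bihineg → bihinig.

bihinig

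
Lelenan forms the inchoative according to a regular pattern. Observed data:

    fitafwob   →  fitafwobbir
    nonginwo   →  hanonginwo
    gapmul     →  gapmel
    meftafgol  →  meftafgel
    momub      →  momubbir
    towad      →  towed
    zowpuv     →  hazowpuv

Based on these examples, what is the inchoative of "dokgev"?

"dokgev" ends in -v. The one such stem in the data (zowpuv → hazowpuv) adds the prefix ha-, so the same rule applies.
So dokgev → hadokgev.

hadokgev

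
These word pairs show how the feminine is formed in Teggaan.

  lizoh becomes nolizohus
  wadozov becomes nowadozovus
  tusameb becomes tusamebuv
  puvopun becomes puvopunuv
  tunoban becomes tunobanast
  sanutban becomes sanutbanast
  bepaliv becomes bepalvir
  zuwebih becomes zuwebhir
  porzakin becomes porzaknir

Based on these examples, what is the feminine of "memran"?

memranast

"memran" has last vowel 'a'. The stems whose last vowel is 'a' (tunoban → tunobanast, sanutban → sanutbanast) add -ast.
The other patterns: stems whose last vowel is 'o' add no- … -us around the stem; stems whose last vowel is 'e' or 'u' add -uv; stems whose last vowel is 'i' delete the last vowel and add -ir.
So memran → memranast.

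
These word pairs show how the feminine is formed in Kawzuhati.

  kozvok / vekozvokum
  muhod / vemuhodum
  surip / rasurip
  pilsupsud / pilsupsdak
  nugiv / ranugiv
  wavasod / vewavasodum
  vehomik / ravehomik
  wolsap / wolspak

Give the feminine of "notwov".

kozvok and vehomik both end in -k yet inflect differently (vekozvokum, ravehomik), so the final letter is not what conditions the rule; the last vowel is.
"notwov" has last vowel 'o'. The stems whose last vowel is 'o' (kozvok → vekozvokum, muhod → vemuhodum, wavasod → vewavasodum) add ve- … -um around the stem.
So notwov → venotwovum.

venotwovum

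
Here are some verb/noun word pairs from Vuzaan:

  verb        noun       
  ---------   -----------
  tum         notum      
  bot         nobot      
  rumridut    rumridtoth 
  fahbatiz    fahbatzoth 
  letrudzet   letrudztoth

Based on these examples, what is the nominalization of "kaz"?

letrudzet and bot both end in -t yet inflect differently (letrudztoth, nobot), so the final letter is not what conditions the rule; the number of vowels is.
"kaz" has 1 vowel. The stems with 1 vowel (tum → notum, bot → nobot) add the prefix no-.
The other pattern: stems with 3 vowels delete the last vowel and add -oth.
So kaz → nokaz.

nokaz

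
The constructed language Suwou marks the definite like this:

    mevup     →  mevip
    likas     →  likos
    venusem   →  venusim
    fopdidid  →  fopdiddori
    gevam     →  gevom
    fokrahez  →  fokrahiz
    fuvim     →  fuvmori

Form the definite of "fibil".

fiblori

fuvim and gevam both end in -m yet inflect differently (fuvmori, gevom), so the final letter is not what conditions the rule; the last vowel is.
"fibil" has last vowel 'i'. The stems whose last vowel is 'i' (fopdidid → fopdiddori, fuvim → fuvmori) delete the last vowel and add -ori.
The other patterns: stems whose last vowel is 'a' change the last vowel to 'o'; stems whose last vowel is 'e' or 'u' change the last vowel to 'i'.
So fibil → fiblori.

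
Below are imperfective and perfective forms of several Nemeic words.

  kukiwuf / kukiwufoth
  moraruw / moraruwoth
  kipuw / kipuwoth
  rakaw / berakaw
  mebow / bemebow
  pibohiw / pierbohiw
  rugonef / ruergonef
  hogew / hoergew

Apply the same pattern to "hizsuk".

hizsukoth

moraruw and rakaw both end in -w yet inflect differently (moraruwoth, berakaw), so the final letter is not what conditions the rule; the last vowel is.
"hizsuk" has last vowel 'u'. The stems whose last vowel is 'u' (kukiwuf → kukiwufoth, moraruw → moraruwoth, kipuw → kipuwoth) add -oth.
The other patterns: stems whose last vowel is 'a' or 'o' add the prefix be-; stems whose last vowel is 'e' or 'i' insert -er- after the first vowel.
So hizsuk → hizsukoth.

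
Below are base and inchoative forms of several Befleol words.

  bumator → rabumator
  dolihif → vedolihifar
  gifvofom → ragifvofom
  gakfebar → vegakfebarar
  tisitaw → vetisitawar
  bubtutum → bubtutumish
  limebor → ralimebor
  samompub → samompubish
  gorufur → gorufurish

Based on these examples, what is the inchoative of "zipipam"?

gorufur and bumator both end in -r yet inflect differently (gorufurish, rabumator), so the final letter is not what conditions the rule; the last vowel is.
"zipipam" has last vowel 'a'. The stems whose last vowel is 'a' (gakfebar → vegakfebarar, tisitaw → vetisitawar) add ve- … -ar around the stem.
So zipipam → vezipipamar.

vezipipamar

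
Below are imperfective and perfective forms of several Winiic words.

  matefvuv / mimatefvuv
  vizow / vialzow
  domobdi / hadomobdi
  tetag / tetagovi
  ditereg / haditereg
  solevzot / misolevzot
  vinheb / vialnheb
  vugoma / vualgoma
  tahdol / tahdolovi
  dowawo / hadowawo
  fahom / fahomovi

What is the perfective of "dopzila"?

hadopzila

tetag and ditereg both end in -g yet inflect differently (tetagovi, haditereg), so the final letter is not what conditions the rule; the first letter is.
"dopzila" begins with d-. The stems beginning with d- (dowawo → hadowawo, ditereg → haditereg, domobdi → hadomobdi) add the prefix ha-.
So dopzila → hadopzila.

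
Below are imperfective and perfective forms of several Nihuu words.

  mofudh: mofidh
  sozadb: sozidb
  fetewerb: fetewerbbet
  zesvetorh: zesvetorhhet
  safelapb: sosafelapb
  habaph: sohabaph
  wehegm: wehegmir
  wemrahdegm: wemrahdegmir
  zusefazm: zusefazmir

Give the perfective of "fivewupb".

"fivewupb" has second-to-last letter 'p'. The stems whose second-to-last letter is 'p' (safelapb → sosafelapb, habaph → sohabaph) add the prefix so-.
So fivewupb → sofivewupb.

sofivewupb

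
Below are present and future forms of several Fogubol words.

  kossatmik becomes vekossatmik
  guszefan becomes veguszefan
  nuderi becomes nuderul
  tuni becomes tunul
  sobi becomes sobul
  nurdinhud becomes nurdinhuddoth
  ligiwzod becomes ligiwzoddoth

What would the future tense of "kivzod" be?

kivzoddoth

kossatmik and nuderi both have last vowel 'i' yet inflect differently (vekossatmik, nuderul), so the last vowel is not what conditions the rule; the final letter is.
"kivzod" ends in -d. The stems ending in -d (nurdinhud → nurdinhuddoth, ligiwzod → ligiwzoddoth) double the final consonant and add -oth.
The other patterns: stems ending in -k or -n add the prefix ve-; stems ending in -i drop the final letter and add -ul.
So kivzod → kivzoddoth.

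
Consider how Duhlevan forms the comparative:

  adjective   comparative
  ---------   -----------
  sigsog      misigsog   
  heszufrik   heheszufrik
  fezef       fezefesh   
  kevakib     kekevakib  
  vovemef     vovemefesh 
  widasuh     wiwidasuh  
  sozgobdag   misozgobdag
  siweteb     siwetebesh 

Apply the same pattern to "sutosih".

susutosih

siweteb and kevakib both end in -b yet inflect differently (siwetebesh, kekevakib), so the final letter is not what conditions the rule; the last vowel is.
"sutosih" has last vowel 'i'. The stems whose last vowel is 'i' (heszufrik → heheszufrik, kevakib → kekevakib) repeat the first consonant+vowel as a prefix.
So sutosih → susutosih.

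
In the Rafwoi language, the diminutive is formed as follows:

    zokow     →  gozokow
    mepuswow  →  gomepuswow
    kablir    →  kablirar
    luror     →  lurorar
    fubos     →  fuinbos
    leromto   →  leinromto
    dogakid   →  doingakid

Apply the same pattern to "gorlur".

gorlurar

"gorlur" ends in -r. The stems ending in -r (kablir → kablirar, luror → lurorar) add -ar.
So gorlur → gorlurar.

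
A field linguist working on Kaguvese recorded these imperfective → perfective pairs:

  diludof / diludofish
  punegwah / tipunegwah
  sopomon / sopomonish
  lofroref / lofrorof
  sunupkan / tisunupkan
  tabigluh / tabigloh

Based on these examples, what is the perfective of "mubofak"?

sunupkan and sopomon both end in -n yet inflect differently (tisunupkan, sopomonish), so the final letter is not what conditions the rule; the last vowel is.
"mubofak" has last vowel 'a'. The stems whose last vowel is 'a' (sunupkan → tisunupkan, punegwah → tipunegwah) add the prefix ti-.
So mubofak → timubofak.

timubofak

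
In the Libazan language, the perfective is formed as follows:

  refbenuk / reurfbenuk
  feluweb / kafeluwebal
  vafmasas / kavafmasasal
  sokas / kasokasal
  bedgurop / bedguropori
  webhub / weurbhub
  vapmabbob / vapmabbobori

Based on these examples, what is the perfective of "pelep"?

kapelepal

feluweb and vapmabbob both end in -b yet inflect differently (kafeluwebal, vapmabbobori), so the final letter is not what conditions the rule; the last vowel is.
"pelep" has last vowel 'e'. The one such stem in the data (feluweb → kafeluwebal) adds ka- … -al around the stem, so the same rule applies.
So pelep → kapelepal.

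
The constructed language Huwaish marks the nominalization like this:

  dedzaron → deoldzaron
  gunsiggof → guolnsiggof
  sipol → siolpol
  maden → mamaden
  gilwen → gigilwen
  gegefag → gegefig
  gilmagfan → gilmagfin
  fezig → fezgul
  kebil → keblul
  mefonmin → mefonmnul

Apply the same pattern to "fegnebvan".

"fegnebvan" has last vowel 'a'. The stems whose last vowel is 'a' (gegefag → gegefig, gilmagfan → gilmagfin) change the last vowel to 'i'.
The other patterns: stems whose last vowel is 'o' insert -ol- after the first vowel; stems whose last vowel is 'e' repeat the first consonant+vowel as a prefix; stems whose last vowel is 'i' delete the last vowel and add -ul.
So fegnebvan → fegnebvin.

fegnebvin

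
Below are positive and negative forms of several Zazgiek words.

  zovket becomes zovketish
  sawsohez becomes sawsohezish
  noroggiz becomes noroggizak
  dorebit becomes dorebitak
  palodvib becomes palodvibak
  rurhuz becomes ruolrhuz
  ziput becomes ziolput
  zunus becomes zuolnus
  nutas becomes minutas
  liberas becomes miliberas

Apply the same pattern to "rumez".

rumezish

"rumez" has last vowel 'e'. The stems whose last vowel is 'e' (zovket → zovketish, sawsohez → sawsohezish) add -ish.
So rumez → rumezish.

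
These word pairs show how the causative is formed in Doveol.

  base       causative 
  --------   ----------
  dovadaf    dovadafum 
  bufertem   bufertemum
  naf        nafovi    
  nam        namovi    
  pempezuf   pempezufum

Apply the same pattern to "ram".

ramovi

naf and dovadaf both end in -f yet inflect differently (nafovi, dovadafum), so the final letter is not what conditions the rule; the number of vowels is.
"ram" has 1 vowel. The stems with 1 vowel (nam → namovi, naf → nafovi) add -ovi.
The other pattern: stems with 3 vowels add -um.
So ram → ramovi.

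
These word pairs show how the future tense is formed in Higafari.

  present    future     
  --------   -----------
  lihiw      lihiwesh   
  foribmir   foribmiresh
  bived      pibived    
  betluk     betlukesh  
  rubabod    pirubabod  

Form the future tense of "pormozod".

bived and betluk both begin with b- yet inflect differently (pibived, betlukesh), so the first letter is not what conditions the rule; the final letter is.
"pormozod" ends in -d. The stems ending in -d (bived → pibived, rubabod → pirubabod) add the prefix pi-.
The other pattern: stems ending in -k, -r or -w add -esh.
So pormozod → pipormozod.

pipormozod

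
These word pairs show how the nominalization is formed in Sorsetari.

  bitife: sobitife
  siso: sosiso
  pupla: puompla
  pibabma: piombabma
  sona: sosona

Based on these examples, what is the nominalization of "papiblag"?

paompiblag

pupla and sona both end in -a yet inflect differently (puompla, sosona), so the final letter is not what conditions the rule; the first letter is.
"papiblag" begins with p-. The stems beginning with p- (pupla → puompla, pibabma → piombabma) insert -om- after the first vowel.
So papiblag → paompiblag.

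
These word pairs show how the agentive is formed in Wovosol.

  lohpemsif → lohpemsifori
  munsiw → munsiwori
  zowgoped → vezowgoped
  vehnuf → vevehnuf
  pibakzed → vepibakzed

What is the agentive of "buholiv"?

"buholiv" has last vowel 'i'. The stems whose last vowel is 'i' (lohpemsif → lohpemsifori, munsiw → munsiwori) add -ori.
So buholiv → buholivori.

buholivori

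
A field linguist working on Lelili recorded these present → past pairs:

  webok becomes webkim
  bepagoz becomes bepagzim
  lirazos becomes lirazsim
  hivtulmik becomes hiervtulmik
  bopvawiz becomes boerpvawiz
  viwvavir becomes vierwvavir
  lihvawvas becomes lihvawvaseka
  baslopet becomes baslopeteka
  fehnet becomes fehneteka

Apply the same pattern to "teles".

webok and hivtulmik both end in -k yet inflect differently (webkim, hiervtulmik), so the final letter is not what conditions the rule; the last vowel is.
"teles" has last vowel 'e'. The stems whose last vowel is 'e' (baslopet → baslopeteka, fehnet → fehneteka) add -eka.
So teles → teleseka.

teleseka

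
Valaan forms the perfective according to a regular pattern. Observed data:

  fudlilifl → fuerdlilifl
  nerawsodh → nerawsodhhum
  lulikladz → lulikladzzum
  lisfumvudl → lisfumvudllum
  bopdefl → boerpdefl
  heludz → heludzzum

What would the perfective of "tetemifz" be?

teertemifz

lisfumvudl and fudlilifl both end in -l yet inflect differently (lisfumvudllum, fuerdlilifl), so the final letter is not what conditions the rule; the second-to-last letter is.
"tetemifz" has second-to-last letter 'f'. The stems whose second-to-last letter is 'f' (fudlilifl → fuerdlilifl, bopdefl → boerpdefl) insert -er- after the first vowel.
The other pattern: stems whose second-to-last letter is 'd' double the final consonant and add -um.
So tetemifz → teertemifz.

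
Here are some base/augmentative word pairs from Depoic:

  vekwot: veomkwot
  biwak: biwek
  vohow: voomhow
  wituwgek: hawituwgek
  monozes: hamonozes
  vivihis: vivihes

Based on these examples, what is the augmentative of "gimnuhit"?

monozes and vivihis both end in -s yet inflect differently (hamonozes, vivihes), so the final letter is not what conditions the rule; the last vowel is.
"gimnuhit" has last vowel 'i'. The one such stem in the data (vivihis → vivihes) changes the last vowel to 'e' (as does biwak), so the same rule applies.
So gimnuhit → gimnuhet.

gimnuhet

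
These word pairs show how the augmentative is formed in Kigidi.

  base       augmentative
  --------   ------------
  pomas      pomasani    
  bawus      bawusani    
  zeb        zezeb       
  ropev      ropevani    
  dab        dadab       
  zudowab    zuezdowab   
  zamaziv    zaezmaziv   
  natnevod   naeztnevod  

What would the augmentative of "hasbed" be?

hasbedani

"hasbed" has 2 vowels. The stems with 2 vowels (ropev → ropevani, pomas → pomasani, bawus → bawusani) add -ani.
The other patterns: stems with 1 vowel repeat the first consonant+vowel as a prefix; stems with 3 vowels insert -ez- after the first vowel.
So hasbed → hasbedani.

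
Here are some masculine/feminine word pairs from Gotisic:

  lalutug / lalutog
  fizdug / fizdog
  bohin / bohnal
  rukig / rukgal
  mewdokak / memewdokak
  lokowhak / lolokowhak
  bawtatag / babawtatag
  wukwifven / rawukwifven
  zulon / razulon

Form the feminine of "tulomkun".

lalutug and rukig both end in -g yet inflect differently (lalutog, rukgal), so the final letter is not what conditions the rule; the last vowel is.
"tulomkun" has last vowel 'u'. The stems whose last vowel is 'u' (lalutug → lalutog, fizdug → fizdog) change the last vowel to 'o'.
So tulomkun → tulomkon.

tulomkon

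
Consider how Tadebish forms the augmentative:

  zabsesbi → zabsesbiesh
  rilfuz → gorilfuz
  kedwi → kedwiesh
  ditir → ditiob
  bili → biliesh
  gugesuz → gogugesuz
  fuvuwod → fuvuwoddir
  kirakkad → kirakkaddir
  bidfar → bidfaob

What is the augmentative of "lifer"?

"lifer" ends in -r. The stems ending in -r (ditir → ditiob, bidfar → bidfaob) drop the final letter and add -ob.
The other patterns: stems ending in -d double the final consonant and add -ir; stems ending in -z add the prefix go-; stems ending in -i add -esh.
So lifer → lifeob.

lifeob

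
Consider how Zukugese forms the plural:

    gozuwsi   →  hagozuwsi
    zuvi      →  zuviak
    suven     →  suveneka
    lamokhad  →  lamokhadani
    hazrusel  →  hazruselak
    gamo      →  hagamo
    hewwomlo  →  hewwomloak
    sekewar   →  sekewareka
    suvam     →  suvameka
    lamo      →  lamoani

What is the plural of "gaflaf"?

gamo and lamo both end in -o yet inflect differently (hagamo, lamoani), so the final letter is not what conditions the rule; the first letter is.
"gaflaf" begins with g-. The stems beginning with g- (gozuwsi → hagozuwsi, gamo → hagamo) add the prefix ha-.
So gaflaf → hagaflaf.

hagaflaf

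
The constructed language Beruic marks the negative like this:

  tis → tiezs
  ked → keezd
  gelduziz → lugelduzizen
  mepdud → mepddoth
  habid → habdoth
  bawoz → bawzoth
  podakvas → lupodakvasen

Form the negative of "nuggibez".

ked and mepdud both end in -d yet inflect differently (keezd, mepddoth), so the final letter is not what conditions the rule; the number of vowels is.
"nuggibez" has 3 vowels. The stems with 3 vowels (podakvas → lupodakvasen, gelduziz → lugelduzizen) add lu- … -en around the stem.
So nuggibez → lunuggibezen.

lunuggibezen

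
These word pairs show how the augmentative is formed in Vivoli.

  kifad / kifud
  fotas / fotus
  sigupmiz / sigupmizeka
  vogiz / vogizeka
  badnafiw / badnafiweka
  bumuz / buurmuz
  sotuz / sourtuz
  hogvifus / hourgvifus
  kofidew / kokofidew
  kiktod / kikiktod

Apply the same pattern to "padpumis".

padpumiseka

"padpumis" has last vowel 'i'. The stems whose last vowel is 'i' (sigupmiz → sigupmizeka, vogiz → vogizeka, badnafiw → badnafiweka) add -eka.
So padpumis → padpumiseka.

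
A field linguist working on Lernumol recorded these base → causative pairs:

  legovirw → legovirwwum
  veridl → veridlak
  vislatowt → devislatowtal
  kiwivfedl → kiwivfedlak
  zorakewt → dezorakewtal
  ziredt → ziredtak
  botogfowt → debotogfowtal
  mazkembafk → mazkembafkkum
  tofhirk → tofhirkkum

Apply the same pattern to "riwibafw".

riwibafwwum

"riwibafw" has second-to-last letter 'f'. The one such stem in the data (mazkembafk → mazkembafkkum) doubles the final consonant and adds -um (as do tofhirk, legovirw), so the same rule applies.
The other patterns: stems whose second-to-last letter is 'd' add -ak; stems whose second-to-last letter is 'w' add de- … -al around the stem.
So riwibafw → riwibafwwum.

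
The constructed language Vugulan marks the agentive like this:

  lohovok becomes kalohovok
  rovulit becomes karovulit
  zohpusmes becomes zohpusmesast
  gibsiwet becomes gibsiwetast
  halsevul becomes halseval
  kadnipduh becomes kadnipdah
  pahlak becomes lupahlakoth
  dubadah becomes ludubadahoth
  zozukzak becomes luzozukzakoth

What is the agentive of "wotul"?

rovulit and gibsiwet both end in -t yet inflect differently (karovulit, gibsiwetast), so the final letter is not what conditions the rule; the last vowel is.
"wotul" has last vowel 'u'. The stems whose last vowel is 'u' (halsevul → halseval, kadnipduh → kadnipdah) change the last vowel to 'a'.
The other patterns: stems whose last vowel is 'i' or 'o' add the prefix ka-; stems whose last vowel is 'e' add -ast; stems whose last vowel is 'a' add lu- … -oth around the stem.
So wotul → wotal.

wotal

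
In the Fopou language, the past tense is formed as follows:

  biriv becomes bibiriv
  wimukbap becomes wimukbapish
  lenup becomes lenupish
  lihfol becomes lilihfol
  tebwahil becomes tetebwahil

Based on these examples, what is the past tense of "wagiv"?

wawagiv

"wagiv" ends in -v. The one such stem in the data (biriv → bibiriv) repeats the first consonant+vowel as a prefix (as do tebwahil, lihfol), so the same rule applies.
So wagiv → wawagiv.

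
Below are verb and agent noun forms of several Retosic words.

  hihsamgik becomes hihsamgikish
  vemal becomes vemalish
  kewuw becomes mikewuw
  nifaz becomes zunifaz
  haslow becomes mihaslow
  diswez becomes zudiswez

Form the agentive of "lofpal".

lofpalish

"lofpal" ends in -l. The one such stem in the data (vemal → vemalish) adds -ish, so the same rule applies.
The other patterns: stems ending in -w add the prefix mi-; stems ending in -z add the prefix zu-.
So lofpal → lofpalish.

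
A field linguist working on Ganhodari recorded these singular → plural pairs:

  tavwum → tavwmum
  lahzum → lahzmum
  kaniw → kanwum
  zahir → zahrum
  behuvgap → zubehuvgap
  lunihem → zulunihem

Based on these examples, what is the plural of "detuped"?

zudetuped

tavwum and lunihem both end in -m yet inflect differently (tavwmum, zulunihem), so the final letter is not what conditions the rule; the last vowel is.
"detuped" has last vowel 'e'. The one such stem in the data (lunihem → zulunihem) adds the prefix zu-, so the same rule applies.
The other pattern: stems whose last vowel is 'i' or 'u' delete the last vowel and add -um.
So detuped → zudetuped.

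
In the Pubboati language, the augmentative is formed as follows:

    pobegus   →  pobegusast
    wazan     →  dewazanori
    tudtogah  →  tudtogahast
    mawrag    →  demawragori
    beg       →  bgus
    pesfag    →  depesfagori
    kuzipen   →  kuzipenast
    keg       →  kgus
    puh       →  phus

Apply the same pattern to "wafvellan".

keg and pesfag both end in -g yet inflect differently (kgus, depesfagori), so the final letter is not what conditions the rule; the number of vowels is.
"wafvellan" has 3 vowels. The stems with 3 vowels (tudtogah → tudtogahast, pobegus → pobegusast, kuzipen → kuzipenast) add -ast.
So wafvellan → wafvellanast.

wafvellanast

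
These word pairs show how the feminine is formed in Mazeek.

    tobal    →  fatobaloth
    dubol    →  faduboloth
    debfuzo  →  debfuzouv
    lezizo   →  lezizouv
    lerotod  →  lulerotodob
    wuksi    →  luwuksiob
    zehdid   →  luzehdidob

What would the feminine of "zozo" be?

dubol and debfuzo both have last vowel 'o' yet inflect differently (faduboloth, debfuzouv), so the last vowel is not what conditions the rule; the final letter is.
"zozo" ends in -o. The stems ending in -o (debfuzo → debfuzouv, lezizo → lezizouv) add -uv.
The other patterns: stems ending in -l add fa- … -oth around the stem; stems ending in -d or -i add lu- … -ob around the stem.
So zozo → zozouv.

zozouv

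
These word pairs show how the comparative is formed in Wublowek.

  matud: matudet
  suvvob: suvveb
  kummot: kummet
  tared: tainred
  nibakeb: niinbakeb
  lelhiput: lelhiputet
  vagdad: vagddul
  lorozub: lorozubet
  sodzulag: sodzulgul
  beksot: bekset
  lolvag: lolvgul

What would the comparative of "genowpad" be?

suvvob and lorozub both end in -b yet inflect differently (suvveb, lorozubet), so the final letter is not what conditions the rule; the last vowel is.
"genowpad" has last vowel 'a'. The stems whose last vowel is 'a' (lolvag → lolvgul, vagdad → vagddul, sodzulag → sodzulgul) delete the last vowel and add -ul.
The other patterns: stems whose last vowel is 'o' change the last vowel to 'e'; stems whose last vowel is 'u' add -et; stems whose last vowel is 'e' insert -in- after the first vowel.
So genowpad → genowpdul.

genowpdul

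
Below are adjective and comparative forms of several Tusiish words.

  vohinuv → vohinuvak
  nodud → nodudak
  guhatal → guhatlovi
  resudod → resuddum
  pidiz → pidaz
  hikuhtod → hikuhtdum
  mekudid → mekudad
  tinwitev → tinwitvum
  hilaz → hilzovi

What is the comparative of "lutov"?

nodud and mekudid both end in -d yet inflect differently (nodudak, mekudad), so the final letter is not what conditions the rule; the last vowel is.
"lutov" has last vowel 'o'. The stems whose last vowel is 'o' (hikuhtod → hikuhtdum, resudod → resuddum) delete the last vowel and add -um.
So lutov → lutvum.

lutvum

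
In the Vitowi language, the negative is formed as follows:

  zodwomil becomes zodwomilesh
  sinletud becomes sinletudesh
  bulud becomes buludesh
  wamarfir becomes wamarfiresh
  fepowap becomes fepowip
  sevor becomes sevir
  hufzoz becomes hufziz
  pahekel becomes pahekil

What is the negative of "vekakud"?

wamarfir and sevor both end in -r yet inflect differently (wamarfiresh, sevir), so the final letter is not what conditions the rule; the last vowel is.
"vekakud" has last vowel 'u'. The stems whose last vowel is 'u' (sinletud → sinletudesh, bulud → buludesh) add -esh.
The other pattern: stems whose last vowel is 'a', 'e' or 'o' change the last vowel to 'i'.
So vekakud → vekakudesh.

vekakudesh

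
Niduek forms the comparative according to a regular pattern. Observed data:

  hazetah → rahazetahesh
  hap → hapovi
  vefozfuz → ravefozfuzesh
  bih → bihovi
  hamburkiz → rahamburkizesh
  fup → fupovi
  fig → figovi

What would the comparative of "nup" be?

"nup" has 1 vowel. The stems with 1 vowel (fup → fupovi, bih → bihovi, hap → hapovi) add -ovi.
So nup → nupovi.

nupovi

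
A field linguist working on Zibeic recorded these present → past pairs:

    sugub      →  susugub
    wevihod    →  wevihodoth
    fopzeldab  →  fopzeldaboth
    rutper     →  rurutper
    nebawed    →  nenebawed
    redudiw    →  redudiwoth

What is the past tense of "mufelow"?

mufelowoth

sugub and fopzeldab both end in -b yet inflect differently (susugub, fopzeldaboth), so the final letter is not what conditions the rule; the last vowel is.
"mufelow" has last vowel 'o'. The one such stem in the data (wevihod → wevihodoth) adds -oth, so the same rule applies.
The other pattern: stems whose last vowel is 'e' or 'u' repeat the first consonant+vowel as a prefix.
So mufelow → mufelowoth.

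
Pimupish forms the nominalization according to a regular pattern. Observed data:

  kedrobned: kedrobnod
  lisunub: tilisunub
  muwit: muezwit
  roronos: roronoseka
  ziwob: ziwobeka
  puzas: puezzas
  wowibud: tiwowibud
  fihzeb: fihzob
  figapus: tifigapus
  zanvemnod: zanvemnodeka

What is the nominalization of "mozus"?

timozus

"mozus" has last vowel 'u'. The stems whose last vowel is 'u' (figapus → tifigapus, wowibud → tiwowibud, lisunub → tilisunub) add the prefix ti-.
So mozus → timozus.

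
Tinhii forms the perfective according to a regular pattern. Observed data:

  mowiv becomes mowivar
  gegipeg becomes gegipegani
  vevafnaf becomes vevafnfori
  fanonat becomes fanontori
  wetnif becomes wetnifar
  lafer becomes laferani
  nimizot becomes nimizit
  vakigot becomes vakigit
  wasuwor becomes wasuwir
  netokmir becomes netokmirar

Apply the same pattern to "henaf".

henfori

lafer and netokmir both end in -r yet inflect differently (laferani, netokmirar), so the final letter is not what conditions the rule; the last vowel is.
"henaf" has last vowel 'a'. The stems whose last vowel is 'a' (vevafnaf → vevafnfori, fanonat → fanontori) delete the last vowel and add -ori.
The other patterns: stems whose last vowel is 'e' add -ani; stems whose last vowel is 'i' add -ar; stems whose last vowel is 'o' change the last vowel to 'i'.
So henaf → henfori.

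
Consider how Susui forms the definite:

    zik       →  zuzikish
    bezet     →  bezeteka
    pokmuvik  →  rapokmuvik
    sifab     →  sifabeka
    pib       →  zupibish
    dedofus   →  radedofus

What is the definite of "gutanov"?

pib and sifab both end in -b yet inflect differently (zupibish, sifabeka), so the final letter is not what conditions the rule; the number of vowels is.
"gutanov" has 3 vowels. The stems with 3 vowels (pokmuvik → rapokmuvik, dedofus → radedofus) add the prefix ra-.
The other patterns: stems with 1 vowel add zu- … -ish around the stem; stems with 2 vowels add -eka.
So gutanov → ragutanov.

ragutanov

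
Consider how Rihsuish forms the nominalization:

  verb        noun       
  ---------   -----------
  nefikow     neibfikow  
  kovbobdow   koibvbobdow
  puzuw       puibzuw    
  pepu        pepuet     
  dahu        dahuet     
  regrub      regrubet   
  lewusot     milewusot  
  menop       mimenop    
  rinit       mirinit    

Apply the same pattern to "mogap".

mimogap

puzuw and pepu both have last vowel 'u' yet inflect differently (puibzuw, pepuet), so the last vowel is not what conditions the rule; the final letter is.
"mogap" ends in -p. The one such stem in the data (menop → mimenop) adds the prefix mi-, so the same rule applies.
The other patterns: stems ending in -w insert -ib- after the first vowel; stems ending in -b or -u add -et.
So mogap → mimogap.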